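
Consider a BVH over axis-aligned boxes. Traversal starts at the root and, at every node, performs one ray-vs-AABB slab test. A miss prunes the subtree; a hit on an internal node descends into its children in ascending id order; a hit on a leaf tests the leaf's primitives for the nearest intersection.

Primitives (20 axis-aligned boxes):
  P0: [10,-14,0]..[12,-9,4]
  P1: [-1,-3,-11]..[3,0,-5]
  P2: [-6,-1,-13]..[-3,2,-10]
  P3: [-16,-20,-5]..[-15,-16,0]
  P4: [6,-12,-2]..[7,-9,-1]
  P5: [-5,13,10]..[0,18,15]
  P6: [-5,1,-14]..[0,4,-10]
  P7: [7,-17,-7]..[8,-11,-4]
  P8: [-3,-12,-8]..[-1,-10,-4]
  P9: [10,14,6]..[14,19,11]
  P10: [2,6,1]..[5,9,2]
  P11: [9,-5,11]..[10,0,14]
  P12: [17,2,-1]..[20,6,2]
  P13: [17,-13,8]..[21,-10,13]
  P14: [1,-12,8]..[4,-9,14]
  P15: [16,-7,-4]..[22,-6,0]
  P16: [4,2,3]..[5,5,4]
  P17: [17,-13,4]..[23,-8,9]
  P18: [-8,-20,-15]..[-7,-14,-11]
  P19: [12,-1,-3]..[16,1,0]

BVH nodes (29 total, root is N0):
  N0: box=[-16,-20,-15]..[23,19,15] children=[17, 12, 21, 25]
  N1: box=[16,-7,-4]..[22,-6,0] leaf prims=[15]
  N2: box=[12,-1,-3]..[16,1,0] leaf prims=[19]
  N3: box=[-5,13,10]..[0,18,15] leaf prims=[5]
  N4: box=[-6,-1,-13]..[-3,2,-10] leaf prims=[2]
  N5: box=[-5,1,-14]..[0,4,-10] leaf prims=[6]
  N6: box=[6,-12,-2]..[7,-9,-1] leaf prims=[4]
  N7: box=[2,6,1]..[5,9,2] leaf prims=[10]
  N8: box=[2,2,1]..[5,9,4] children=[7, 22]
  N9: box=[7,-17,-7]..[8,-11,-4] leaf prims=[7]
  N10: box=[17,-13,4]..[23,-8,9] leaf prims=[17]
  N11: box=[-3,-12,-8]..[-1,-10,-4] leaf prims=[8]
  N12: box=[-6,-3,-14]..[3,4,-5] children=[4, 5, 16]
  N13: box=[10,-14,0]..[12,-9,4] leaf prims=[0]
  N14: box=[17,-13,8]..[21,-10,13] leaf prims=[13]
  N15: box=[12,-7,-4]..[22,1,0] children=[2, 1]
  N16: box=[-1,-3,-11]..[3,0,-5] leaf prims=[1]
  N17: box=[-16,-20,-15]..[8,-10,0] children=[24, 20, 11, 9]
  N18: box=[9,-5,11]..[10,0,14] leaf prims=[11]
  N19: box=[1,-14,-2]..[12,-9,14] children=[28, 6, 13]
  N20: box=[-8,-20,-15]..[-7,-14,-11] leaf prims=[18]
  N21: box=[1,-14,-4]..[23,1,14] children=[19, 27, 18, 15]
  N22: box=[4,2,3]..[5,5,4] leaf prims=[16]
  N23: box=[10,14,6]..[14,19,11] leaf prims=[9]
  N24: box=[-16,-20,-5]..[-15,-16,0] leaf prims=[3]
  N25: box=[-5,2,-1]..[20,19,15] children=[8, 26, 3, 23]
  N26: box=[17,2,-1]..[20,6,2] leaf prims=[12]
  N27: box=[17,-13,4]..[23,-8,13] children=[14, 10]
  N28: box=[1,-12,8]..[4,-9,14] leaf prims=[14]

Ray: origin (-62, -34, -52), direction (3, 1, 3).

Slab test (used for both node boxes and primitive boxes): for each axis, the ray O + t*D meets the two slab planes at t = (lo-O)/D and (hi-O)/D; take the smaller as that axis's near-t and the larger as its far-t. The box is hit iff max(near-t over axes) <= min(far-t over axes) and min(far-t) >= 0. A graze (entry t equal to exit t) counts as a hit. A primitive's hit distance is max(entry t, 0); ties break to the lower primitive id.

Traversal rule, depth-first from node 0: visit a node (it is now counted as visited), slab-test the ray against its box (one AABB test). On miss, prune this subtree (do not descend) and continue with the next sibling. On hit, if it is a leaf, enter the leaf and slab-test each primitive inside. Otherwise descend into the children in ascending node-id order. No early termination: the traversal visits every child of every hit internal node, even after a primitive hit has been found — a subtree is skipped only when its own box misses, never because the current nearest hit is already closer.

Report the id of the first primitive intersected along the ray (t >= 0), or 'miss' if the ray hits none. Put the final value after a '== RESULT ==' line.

Trace the traversal:
N0 x:[46/3,85/3] y:[14,53] z:[37/3,67/3] -> hit [46/3,67/3], descend [12, 17, 21, 25]
  N12 x:[56/3,65/3] y:[31,38] z:[38/3,47/3] -> miss, prune
  N17 x:[46/3,70/3] y:[14,24] z:[37/3,52/3] -> hit [46/3,52/3], descend [9, 11, 20, 24]
    N9 x:[23,70/3] y:[17,23] z:[15,16] -> miss, prune
    N11 x:[59/3,61/3] y:[22,24] z:[44/3,16] -> miss, prune
    N20 x:[18,55/3] y:[14,20] z:[37/3,41/3] -> miss, prune
    N24 x:[46/3,47/3] y:[14,18] z:[47/3,52/3] -> hit [47/3,47/3] leaf, test {P3@t=47/3}
  N21 x:[21,85/3] y:[20,35] z:[16,22] -> hit [21,22], descend [15, 18, 19, 27]
    N15 x:[74/3,28] y:[27,35] z:[16,52/3] -> miss, prune
    N18 x:[71/3,24] y:[29,34] z:[21,22] -> miss, prune
    N19 x:[21,74/3] y:[20,25] z:[50/3,22] -> hit [21,22], descend [6, 13, 28]
      N6 x:[68/3,23] y:[22,25] z:[50/3,17] -> miss, prune
      N13 x:[24,74/3] y:[20,25] z:[52/3,56/3] -> miss, prune
      N28 x:[21,22] y:[22,25] z:[20,22] -> hit [22,22] leaf, test {P14@t=22}
    N27 x:[79/3,85/3] y:[21,26] z:[56/3,65/3] -> miss, prune
  N25 x:[19,82/3] y:[36,53] z:[17,67/3] -> miss, prune

order=[0, 12, 17, 9, 11, 20, 24, 21, 15, 18, 19, 6, 13, 28, 27, 25]  |boxes|=16  |leaves|=2  hit=P3

== RESULT ==
3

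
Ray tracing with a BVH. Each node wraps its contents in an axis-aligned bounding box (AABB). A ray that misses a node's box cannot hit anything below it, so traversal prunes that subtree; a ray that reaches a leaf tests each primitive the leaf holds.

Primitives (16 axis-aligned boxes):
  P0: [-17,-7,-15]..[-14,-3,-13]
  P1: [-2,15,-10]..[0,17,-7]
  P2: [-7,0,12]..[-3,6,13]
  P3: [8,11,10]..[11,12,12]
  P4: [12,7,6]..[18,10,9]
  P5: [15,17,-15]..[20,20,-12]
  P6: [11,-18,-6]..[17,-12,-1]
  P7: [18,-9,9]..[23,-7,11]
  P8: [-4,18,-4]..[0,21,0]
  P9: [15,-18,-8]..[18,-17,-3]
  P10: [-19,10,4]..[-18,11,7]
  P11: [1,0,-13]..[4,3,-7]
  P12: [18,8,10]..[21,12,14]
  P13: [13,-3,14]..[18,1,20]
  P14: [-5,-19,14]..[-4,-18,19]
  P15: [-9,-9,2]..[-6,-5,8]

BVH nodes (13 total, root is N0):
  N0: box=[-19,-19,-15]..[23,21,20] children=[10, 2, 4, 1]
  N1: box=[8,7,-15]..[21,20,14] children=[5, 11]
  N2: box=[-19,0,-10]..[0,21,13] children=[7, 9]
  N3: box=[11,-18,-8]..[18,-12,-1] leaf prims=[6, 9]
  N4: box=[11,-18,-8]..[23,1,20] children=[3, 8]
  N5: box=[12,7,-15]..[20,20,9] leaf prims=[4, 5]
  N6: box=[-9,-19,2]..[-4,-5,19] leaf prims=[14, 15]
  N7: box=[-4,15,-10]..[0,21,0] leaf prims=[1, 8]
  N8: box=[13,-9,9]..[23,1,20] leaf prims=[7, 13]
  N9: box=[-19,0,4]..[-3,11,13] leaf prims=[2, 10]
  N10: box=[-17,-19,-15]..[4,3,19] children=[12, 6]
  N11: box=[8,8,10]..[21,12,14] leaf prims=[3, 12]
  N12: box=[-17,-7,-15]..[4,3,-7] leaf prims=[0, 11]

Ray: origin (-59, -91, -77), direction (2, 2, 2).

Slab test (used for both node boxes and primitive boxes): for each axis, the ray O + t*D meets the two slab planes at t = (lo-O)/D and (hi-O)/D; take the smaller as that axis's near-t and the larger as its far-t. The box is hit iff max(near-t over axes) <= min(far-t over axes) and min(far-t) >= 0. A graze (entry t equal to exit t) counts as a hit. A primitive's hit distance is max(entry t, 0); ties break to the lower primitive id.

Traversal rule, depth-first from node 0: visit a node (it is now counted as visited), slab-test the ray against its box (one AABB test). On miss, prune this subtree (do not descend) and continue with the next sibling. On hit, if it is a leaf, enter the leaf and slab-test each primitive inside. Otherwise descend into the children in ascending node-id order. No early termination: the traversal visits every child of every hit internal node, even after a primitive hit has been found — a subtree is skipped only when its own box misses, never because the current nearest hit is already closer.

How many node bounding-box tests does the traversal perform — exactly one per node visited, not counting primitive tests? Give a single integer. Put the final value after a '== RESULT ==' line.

Traverse from the root:
N0 x:[20,41] y:[36,56] z:[31,97/2] -> hit [36,41], descend [1, 2, 4, 10]
  N1 x:[67/2,40] y:[49,111/2] z:[31,91/2] -> miss, prune
  N2 x:[20,59/2] y:[91/2,56] z:[67/2,45] -> miss, prune
  N4 x:[35,41] y:[73/2,46] z:[69/2,97/2] -> hit [73/2,41], descend [3, 8]
    N3 x:[35,77/2] y:[73/2,79/2] z:[69/2,38] -> hit [73/2,38] leaf, test {P6@t=73/2, P9@t=37}
    N8 x:[36,41] y:[41,46] z:[43,97/2] -> miss, prune
  N10 x:[21,63/2] y:[36,47] z:[31,48] -> miss, prune

Visited [0, 1, 2, 4, 3, 8, 10]. Tests: 7 box, 1 leaf. Nearest: P6.

== RESULT ==
7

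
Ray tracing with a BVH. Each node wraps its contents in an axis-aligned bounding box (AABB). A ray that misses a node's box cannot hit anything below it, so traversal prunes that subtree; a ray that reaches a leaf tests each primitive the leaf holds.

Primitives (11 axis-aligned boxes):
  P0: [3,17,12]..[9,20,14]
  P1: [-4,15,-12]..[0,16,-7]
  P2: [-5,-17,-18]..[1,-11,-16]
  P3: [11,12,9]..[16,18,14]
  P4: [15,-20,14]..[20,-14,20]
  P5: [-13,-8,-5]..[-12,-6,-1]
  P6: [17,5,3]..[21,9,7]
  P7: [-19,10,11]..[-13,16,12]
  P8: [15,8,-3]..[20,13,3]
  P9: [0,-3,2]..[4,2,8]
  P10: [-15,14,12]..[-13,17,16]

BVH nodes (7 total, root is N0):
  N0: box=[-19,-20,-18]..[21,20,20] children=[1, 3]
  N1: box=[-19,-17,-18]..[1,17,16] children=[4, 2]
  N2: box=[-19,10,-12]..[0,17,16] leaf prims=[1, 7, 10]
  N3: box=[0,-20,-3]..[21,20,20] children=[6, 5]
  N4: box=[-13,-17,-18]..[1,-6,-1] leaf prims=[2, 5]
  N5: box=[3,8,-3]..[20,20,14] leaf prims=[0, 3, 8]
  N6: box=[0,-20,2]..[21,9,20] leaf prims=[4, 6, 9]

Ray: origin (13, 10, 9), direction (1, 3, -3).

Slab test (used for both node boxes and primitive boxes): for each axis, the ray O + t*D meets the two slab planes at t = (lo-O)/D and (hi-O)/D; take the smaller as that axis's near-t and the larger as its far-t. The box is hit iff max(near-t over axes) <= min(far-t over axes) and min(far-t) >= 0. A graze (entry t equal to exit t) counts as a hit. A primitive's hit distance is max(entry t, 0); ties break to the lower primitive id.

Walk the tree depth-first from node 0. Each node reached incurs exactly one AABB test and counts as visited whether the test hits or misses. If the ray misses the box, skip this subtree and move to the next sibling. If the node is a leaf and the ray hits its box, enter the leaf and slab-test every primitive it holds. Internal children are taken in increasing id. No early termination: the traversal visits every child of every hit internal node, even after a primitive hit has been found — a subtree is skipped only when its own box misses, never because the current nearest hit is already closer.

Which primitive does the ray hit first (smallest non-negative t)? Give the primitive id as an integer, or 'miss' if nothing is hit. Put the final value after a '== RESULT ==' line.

Traverse from the root:
N0 x:[-32,8] y:[-10,10/3] z:[-11/3,9] -> hit [-11/3,10/3], descend [1, 3]
  N1 x:[-32,-12] y:[-9,7/3] z:[-7/3,9] -> miss, prune
  N3 x:[-13,8] y:[-10,10/3] z:[-11/3,4] -> hit [-11/3,10/3], descend [5, 6]
    N5 x:[-10,7] y:[-2/3,10/3] z:[-5/3,4] -> hit [-2/3,10/3] leaf, test {P0(miss), P3(miss), P8(miss)}
    N6 x:[-13,8] y:[-10,-1/3] z:[-11/3,7/3] -> miss, prune

Visited [0, 1, 3, 5, 6]. Tests: 5 box, 1 leaf. Nearest: miss.

== RESULT ==
miss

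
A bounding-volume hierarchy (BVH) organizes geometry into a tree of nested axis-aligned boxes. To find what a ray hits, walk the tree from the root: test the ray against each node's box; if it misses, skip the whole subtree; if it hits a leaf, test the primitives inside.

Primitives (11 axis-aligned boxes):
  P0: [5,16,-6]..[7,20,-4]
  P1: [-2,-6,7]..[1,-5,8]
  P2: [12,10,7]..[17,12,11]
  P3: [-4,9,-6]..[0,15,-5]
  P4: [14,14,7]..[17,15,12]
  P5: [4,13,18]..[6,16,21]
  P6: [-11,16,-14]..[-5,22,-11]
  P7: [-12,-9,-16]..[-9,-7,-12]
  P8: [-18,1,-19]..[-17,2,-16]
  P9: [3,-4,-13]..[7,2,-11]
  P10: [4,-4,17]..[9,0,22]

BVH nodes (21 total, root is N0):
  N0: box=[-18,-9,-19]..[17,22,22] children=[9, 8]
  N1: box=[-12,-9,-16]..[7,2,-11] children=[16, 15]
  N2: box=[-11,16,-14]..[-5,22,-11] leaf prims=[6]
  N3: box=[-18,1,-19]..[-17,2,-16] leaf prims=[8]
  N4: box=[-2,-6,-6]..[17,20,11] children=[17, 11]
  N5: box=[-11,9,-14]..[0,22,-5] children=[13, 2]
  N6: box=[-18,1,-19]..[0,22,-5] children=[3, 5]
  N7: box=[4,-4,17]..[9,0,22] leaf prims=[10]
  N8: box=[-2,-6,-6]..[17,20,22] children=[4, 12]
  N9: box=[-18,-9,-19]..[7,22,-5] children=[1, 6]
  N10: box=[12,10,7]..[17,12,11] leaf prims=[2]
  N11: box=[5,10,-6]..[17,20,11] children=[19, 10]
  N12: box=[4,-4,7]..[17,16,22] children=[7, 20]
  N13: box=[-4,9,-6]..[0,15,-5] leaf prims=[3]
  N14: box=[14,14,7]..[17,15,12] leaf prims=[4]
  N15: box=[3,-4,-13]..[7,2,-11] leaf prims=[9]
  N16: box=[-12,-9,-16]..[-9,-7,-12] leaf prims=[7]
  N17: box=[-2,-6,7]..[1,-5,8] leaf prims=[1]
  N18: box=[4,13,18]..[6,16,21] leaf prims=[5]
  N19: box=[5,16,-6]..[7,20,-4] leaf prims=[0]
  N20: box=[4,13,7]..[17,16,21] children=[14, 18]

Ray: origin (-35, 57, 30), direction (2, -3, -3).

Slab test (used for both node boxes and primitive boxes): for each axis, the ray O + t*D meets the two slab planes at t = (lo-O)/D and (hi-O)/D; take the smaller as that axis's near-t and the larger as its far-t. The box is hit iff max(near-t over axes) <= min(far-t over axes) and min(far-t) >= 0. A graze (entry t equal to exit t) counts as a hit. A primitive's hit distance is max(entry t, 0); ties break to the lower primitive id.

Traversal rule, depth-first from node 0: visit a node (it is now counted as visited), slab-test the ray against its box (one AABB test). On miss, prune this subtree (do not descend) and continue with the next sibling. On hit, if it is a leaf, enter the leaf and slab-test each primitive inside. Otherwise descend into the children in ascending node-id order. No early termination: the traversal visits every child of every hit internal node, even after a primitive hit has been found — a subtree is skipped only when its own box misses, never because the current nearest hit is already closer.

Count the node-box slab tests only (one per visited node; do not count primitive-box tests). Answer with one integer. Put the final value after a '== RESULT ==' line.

Trace the traversal:
N0 x:[17/2,26] y:[35/3,22] z:[8/3,49/3] -> hit [35/3,49/3], descend [8, 9]
  N8 x:[33/2,26] y:[37/3,21] z:[8/3,12] -> miss, prune
  N9 x:[17/2,21] y:[35/3,22] z:[35/3,49/3] -> hit [35/3,49/3], descend [1, 6]
    N1 x:[23/2,21] y:[55/3,22] z:[41/3,46/3] -> miss, prune
    N6 x:[17/2,35/2] y:[35/3,56/3] z:[35/3,49/3] -> hit [35/3,49/3], descend [3, 5]
      N3 x:[17/2,9] y:[55/3,56/3] z:[46/3,49/3] -> miss, prune
      N5 x:[12,35/2] y:[35/3,16] z:[35/3,44/3] -> hit [12,44/3], descend [2, 13]
        N2 x:[12,15] y:[35/3,41/3] z:[41/3,44/3] -> hit [41/3,41/3] leaf, test {P6@t=41/3}
        N13 x:[31/2,35/2] y:[14,16] z:[35/3,12] -> miss, prune

Summary -> nodes [0, 8, 9, 1, 6, 3, 5, 2, 13]; box-tests=9; leaf-entries=1; first=P6

== RESULT ==
9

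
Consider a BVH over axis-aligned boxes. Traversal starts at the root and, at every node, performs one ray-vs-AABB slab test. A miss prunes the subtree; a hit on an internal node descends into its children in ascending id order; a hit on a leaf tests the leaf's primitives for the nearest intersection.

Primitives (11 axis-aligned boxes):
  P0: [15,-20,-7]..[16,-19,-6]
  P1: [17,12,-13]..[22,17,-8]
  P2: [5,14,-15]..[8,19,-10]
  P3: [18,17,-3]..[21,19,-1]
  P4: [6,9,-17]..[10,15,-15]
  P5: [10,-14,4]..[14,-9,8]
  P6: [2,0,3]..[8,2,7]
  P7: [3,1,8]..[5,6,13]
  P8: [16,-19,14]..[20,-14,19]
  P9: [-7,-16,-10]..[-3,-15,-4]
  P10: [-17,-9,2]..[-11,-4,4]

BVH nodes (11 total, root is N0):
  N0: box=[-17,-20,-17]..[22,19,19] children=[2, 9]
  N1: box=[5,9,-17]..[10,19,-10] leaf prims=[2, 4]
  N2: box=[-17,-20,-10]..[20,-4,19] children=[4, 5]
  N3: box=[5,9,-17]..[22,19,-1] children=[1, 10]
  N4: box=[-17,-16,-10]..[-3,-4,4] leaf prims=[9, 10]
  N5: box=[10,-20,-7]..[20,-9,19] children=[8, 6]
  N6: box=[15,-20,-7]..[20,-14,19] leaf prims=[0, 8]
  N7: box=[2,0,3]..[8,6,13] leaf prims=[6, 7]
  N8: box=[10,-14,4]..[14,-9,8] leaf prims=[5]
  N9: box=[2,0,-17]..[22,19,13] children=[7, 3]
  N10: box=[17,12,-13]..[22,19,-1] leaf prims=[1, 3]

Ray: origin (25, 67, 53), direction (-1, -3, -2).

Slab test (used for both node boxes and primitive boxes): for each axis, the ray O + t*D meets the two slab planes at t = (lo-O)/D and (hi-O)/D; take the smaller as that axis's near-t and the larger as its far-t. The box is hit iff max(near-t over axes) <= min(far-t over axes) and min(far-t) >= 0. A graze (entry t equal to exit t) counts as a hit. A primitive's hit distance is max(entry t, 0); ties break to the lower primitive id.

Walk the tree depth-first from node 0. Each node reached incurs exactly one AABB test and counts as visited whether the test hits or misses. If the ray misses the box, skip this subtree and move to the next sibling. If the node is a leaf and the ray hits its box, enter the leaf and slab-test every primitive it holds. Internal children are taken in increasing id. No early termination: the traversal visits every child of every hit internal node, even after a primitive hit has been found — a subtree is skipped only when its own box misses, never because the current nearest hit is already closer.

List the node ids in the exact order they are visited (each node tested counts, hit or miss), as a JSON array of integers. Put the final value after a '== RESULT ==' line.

Walk:
N0 x:[3,42] y:[16,29] z:[17,35] -> hit [17,29], descend [2, 9]
  N2 x:[5,42] y:[71/3,29] z:[17,63/2] -> hit [71/3,29], descend [4, 5]
    N4 x:[28,42] y:[71/3,83/3] z:[49/2,63/2] -> miss, prune
    N5 x:[5,15] y:[76/3,29] z:[17,30] -> miss, prune
  N9 x:[3,23] y:[16,67/3] z:[20,35] -> hit [20,67/3], descend [3, 7]
    N3 x:[3,20] y:[16,58/3] z:[27,35] -> miss, prune
    N7 x:[17,23] y:[61/3,67/3] z:[20,25] -> hit [61/3,67/3] leaf, test {P6(miss), P7@t=61/3}

7 AABB tests over nodes [0, 2, 4, 5, 9, 3, 7]; 1 leaf entered; closest P7.

== RESULT ==
[0, 2, 4, 5, 9, 3, 7]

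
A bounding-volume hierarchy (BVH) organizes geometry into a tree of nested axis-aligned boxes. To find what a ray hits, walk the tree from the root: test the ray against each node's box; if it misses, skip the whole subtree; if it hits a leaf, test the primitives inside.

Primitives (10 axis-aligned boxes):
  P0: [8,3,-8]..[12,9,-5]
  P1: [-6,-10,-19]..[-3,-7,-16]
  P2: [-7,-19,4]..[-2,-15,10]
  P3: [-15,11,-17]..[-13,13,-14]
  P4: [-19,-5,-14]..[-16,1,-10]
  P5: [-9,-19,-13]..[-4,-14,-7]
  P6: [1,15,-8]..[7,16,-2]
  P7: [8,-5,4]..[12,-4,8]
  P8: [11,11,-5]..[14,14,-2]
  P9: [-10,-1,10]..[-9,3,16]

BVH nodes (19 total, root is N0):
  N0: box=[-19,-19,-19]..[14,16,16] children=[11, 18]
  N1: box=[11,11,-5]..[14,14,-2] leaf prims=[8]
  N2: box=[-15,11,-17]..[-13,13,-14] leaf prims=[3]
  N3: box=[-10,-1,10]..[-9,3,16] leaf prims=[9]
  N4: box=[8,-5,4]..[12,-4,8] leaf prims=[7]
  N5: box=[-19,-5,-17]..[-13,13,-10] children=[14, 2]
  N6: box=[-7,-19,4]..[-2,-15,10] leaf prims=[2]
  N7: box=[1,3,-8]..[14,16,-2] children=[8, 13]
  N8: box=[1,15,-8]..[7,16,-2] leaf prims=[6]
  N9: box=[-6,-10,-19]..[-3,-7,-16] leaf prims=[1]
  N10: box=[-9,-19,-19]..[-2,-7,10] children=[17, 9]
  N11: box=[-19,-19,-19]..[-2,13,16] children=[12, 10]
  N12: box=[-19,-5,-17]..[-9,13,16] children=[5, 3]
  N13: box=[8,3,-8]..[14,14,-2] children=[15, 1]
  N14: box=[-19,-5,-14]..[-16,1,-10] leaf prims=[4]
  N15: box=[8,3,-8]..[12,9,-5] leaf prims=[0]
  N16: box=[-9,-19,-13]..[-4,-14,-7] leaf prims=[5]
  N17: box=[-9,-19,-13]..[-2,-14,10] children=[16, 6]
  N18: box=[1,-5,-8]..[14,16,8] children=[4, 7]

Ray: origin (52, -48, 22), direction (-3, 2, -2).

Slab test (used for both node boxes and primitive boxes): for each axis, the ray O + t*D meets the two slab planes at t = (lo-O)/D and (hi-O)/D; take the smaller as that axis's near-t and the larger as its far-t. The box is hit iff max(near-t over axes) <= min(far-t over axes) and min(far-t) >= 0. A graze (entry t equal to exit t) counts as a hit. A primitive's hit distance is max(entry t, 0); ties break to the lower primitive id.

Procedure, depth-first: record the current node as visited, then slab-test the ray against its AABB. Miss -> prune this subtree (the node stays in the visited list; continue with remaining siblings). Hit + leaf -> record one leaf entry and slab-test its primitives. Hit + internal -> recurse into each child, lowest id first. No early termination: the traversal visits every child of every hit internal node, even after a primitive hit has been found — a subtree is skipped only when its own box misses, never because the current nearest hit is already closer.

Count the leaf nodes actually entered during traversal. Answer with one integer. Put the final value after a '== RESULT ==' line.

Traverse from the root:
N0 x:[38/3,71/3] y:[29/2,32] z:[3,41/2] -> hit [29/2,41/2], descend [11, 18]
  N11 x:[18,71/3] y:[29/2,61/2] z:[3,41/2] -> hit [18,41/2], descend [10, 12]
    N10 x:[18,61/3] y:[29/2,41/2] z:[6,41/2] -> hit [18,61/3], descend [9, 17]
      N9 x:[55/3,58/3] y:[19,41/2] z:[19,41/2] -> hit [19,58/3] leaf, test {P1@t=19}
      N17 x:[18,61/3] y:[29/2,17] z:[6,35/2] -> miss, prune
    N12 x:[61/3,71/3] y:[43/2,61/2] z:[3,39/2] -> miss, prune
  N18 x:[38/3,17] y:[43/2,32] z:[7,15] -> miss, prune

Summary -> nodes [0, 11, 10, 9, 17, 12, 18]; box-tests=7; leaf-entries=1; first=P1

== RESULT ==
1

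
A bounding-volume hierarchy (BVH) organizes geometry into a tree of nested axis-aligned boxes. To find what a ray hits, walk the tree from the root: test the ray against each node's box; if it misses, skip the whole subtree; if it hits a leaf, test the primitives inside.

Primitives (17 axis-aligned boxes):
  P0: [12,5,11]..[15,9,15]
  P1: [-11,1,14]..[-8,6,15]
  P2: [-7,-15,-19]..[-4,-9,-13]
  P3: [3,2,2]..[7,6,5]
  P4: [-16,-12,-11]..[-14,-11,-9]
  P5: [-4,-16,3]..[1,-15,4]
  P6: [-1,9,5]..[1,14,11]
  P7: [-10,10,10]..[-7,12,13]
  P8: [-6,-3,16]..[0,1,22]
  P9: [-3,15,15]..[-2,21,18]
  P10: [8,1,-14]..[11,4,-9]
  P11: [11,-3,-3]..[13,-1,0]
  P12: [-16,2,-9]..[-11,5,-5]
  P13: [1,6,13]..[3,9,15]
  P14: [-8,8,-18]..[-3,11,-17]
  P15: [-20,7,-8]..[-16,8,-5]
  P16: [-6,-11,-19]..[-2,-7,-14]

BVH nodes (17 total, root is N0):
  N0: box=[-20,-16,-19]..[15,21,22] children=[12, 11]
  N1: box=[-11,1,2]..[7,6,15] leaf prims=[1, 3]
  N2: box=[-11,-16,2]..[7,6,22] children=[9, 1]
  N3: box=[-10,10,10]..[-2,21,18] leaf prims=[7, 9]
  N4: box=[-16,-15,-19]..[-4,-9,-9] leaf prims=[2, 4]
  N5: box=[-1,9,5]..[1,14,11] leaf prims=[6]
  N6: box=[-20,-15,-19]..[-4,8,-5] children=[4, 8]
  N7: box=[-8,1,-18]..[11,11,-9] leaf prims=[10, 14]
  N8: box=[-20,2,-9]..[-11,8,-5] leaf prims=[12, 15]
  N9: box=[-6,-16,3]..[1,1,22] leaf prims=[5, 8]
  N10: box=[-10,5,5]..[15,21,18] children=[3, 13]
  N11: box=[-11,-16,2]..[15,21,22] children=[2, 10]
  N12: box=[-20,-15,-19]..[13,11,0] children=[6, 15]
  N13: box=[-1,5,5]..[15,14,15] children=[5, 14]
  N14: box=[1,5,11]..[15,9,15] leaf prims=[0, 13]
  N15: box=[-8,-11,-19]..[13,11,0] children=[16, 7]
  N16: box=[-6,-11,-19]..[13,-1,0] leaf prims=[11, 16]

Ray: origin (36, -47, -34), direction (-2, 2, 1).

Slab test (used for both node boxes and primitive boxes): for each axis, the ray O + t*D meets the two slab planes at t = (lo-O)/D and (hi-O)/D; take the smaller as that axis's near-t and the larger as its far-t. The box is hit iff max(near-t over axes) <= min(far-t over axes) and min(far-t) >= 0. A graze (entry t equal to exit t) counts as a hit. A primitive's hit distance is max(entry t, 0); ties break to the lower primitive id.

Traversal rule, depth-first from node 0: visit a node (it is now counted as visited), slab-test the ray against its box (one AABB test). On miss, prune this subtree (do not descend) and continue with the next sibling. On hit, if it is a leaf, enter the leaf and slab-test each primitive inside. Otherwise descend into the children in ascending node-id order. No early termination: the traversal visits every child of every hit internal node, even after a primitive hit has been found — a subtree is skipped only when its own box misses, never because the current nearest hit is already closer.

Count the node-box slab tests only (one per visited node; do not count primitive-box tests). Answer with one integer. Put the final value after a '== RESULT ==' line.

Walk:
N0 x:[21/2,28] y:[31/2,34] z:[15,56] -> hit [31/2,28], descend [11, 12]
  N11 x:[21/2,47/2] y:[31/2,34] z:[36,56] -> miss, prune
  N12 x:[23/2,28] y:[16,29] z:[15,34] -> hit [16,28], descend [6, 15]
    N6 x:[20,28] y:[16,55/2] z:[15,29] -> hit [20,55/2], descend [4, 8]
      N4 x:[20,26] y:[16,19] z:[15,25] -> miss, prune
      N8 x:[47/2,28] y:[49/2,55/2] z:[25,29] -> hit [25,55/2] leaf, test {P12@t=25, P15@t=27}
    N15 x:[23/2,22] y:[18,29] z:[15,34] -> hit [18,22], descend [7, 16]
      N7 x:[25/2,22] y:[24,29] z:[16,25] -> miss, prune
      N16 x:[23/2,21] y:[18,23] z:[15,34] -> hit [18,21] leaf, test {P11(miss), P16@t=19}

9 AABB tests over nodes [0, 11, 12, 6, 4, 8, 15, 7, 16]; 2 leaves entered; closest P16.

== RESULT ==
9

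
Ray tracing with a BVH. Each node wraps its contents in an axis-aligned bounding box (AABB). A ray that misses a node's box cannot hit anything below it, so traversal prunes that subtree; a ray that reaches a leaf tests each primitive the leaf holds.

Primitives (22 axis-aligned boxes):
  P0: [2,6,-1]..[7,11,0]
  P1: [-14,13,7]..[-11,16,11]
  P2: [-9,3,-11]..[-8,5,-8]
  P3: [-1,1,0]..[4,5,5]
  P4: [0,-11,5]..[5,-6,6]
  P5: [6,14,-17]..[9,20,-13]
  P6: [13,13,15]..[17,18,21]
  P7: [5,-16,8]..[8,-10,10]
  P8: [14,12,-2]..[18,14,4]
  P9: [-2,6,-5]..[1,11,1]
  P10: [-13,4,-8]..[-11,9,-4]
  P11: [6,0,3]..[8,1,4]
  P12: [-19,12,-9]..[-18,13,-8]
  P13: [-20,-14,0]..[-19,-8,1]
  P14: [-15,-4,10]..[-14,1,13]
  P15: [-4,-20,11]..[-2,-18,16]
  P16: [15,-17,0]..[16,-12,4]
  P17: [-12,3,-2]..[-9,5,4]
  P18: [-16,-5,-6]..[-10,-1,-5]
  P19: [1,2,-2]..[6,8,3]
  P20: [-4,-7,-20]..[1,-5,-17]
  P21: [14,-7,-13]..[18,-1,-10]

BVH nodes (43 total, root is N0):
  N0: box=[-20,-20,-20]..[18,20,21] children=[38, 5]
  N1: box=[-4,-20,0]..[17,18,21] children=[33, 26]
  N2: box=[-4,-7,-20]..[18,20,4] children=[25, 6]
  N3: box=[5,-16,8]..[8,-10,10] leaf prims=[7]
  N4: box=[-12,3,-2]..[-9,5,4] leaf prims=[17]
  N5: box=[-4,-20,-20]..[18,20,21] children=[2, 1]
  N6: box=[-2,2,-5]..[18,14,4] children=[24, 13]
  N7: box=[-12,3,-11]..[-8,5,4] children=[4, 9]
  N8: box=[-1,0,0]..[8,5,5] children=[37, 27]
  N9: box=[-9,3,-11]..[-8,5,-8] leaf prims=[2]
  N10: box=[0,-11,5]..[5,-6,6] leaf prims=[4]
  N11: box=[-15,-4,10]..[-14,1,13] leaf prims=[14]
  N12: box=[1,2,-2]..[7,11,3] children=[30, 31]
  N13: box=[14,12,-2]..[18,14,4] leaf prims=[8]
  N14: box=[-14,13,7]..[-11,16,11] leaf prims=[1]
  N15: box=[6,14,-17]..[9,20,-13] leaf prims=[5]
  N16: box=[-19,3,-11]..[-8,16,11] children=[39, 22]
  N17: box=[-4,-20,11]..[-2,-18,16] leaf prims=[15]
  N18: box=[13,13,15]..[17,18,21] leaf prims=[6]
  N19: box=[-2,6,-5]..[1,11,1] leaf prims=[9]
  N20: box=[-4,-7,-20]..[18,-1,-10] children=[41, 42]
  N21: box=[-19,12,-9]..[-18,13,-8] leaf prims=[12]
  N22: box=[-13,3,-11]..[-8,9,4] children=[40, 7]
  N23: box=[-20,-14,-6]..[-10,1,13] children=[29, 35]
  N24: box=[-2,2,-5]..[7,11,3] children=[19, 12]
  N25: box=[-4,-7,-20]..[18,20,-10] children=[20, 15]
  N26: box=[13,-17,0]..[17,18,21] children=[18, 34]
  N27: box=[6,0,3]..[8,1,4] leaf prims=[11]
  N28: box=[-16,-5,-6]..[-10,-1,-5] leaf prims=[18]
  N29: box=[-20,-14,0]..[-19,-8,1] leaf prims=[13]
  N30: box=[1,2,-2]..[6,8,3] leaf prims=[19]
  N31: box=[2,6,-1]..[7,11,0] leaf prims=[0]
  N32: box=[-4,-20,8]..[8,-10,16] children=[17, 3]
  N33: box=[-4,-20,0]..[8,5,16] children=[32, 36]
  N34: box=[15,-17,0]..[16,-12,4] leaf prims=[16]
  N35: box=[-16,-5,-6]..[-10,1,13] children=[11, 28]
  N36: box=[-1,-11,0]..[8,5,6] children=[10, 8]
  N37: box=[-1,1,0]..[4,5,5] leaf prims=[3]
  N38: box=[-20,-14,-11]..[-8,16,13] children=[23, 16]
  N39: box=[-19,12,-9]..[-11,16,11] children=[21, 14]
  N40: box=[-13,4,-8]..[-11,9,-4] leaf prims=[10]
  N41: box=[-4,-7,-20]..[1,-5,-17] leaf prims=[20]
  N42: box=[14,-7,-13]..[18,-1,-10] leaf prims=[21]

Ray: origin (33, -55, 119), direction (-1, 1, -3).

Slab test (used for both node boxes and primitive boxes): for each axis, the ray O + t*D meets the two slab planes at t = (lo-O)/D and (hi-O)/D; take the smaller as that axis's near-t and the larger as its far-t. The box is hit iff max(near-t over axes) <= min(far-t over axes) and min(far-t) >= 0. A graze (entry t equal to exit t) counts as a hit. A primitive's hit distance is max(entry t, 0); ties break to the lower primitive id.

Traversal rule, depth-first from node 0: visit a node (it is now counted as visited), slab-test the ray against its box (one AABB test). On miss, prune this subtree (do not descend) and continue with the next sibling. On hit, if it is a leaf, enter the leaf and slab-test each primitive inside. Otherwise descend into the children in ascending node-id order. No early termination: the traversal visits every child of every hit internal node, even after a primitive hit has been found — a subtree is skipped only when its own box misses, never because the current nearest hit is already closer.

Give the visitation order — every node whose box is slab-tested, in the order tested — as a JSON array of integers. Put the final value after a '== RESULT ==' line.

Traverse from the root:
N0 x:[15,53] y:[35,75] z:[98/3,139/3] -> hit [35,139/3], descend [5, 38]
  N5 x:[15,37] y:[35,75] z:[98/3,139/3] -> hit [35,37], descend [1, 2]
    N1 x:[16,37] y:[35,73] z:[98/3,119/3] -> hit [35,37], descend [26, 33]
      N26 x:[16,20] y:[38,73] z:[98/3,119/3] -> miss, prune
      N33 x:[25,37] y:[35,60] z:[103/3,119/3] -> hit [35,37], descend [32, 36]
        N32 x:[25,37] y:[35,45] z:[103/3,37] -> hit [35,37], descend [3, 17]
          N3 x:[25,28] y:[39,45] z:[109/3,37] -> miss, prune
          N17 x:[35,37] y:[35,37] z:[103/3,36] -> hit [35,36] leaf, test {P15@t=35}
        N36 x:[25,34] y:[44,60] z:[113/3,119/3] -> miss, prune
    N2 x:[15,37] y:[48,75] z:[115/3,139/3] -> miss, prune
  N38 x:[41,53] y:[41,71] z:[106/3,130/3] -> hit [41,130/3], descend [16, 23]
    N16 x:[41,52] y:[58,71] z:[36,130/3] -> miss, prune
    N23 x:[43,53] y:[41,56] z:[106/3,125/3] -> miss, prune

Visited [0, 5, 1, 26, 33, 32, 3, 17, 36, 2, 38, 16, 23]. Tests: 13 box, 1 leaf. Nearest: P15.

== RESULT ==
[0, 5, 1, 26, 33, 32, 3, 17, 36, 2, 38, 16, 23]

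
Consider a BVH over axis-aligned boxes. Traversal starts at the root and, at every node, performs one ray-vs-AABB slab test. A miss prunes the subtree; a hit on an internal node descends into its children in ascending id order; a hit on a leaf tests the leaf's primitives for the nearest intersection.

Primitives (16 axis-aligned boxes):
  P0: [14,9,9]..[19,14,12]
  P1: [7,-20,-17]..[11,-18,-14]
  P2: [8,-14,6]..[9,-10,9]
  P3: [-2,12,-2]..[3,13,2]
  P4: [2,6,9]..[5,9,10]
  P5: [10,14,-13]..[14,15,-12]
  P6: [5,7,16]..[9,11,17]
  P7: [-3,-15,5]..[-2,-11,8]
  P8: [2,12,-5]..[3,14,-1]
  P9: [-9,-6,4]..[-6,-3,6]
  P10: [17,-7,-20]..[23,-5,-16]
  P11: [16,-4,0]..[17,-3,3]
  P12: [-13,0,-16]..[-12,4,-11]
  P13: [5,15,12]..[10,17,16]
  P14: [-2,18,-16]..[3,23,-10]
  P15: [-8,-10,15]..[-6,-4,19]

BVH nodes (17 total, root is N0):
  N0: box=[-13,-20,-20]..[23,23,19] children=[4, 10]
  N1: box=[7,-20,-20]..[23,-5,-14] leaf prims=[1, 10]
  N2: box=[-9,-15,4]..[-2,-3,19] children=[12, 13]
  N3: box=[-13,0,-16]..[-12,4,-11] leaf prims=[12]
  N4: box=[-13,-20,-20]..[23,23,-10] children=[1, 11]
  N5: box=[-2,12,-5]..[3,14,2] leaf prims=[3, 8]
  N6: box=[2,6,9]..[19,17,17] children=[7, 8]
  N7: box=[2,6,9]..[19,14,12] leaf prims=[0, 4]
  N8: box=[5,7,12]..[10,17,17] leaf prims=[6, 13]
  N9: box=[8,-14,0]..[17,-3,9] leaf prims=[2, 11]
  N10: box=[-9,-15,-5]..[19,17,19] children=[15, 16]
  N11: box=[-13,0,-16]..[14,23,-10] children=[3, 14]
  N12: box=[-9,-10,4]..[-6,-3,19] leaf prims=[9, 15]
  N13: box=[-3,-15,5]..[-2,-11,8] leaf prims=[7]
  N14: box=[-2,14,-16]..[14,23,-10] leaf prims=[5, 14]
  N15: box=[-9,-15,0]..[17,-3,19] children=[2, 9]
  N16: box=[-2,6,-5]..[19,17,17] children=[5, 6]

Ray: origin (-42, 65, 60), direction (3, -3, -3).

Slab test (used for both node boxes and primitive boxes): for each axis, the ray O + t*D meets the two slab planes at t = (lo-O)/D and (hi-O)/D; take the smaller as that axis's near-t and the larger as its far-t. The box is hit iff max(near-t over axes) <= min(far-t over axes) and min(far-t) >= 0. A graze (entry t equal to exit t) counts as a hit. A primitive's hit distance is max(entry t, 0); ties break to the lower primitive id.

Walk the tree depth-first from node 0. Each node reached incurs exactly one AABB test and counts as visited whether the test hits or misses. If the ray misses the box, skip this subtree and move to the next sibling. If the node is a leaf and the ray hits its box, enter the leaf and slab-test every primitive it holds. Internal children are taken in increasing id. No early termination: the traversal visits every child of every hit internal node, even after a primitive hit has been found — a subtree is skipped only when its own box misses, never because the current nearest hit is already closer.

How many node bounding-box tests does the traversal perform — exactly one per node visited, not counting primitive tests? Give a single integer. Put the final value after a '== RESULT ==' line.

Trace the traversal:
N0 x:[29/3,65/3] y:[14,85/3] z:[41/3,80/3] -> hit [14,65/3], descend [4, 10]
  N4 x:[29/3,65/3] y:[14,85/3] z:[70/3,80/3] -> miss, prune
  N10 x:[11,61/3] y:[16,80/3] z:[41/3,65/3] -> hit [16,61/3], descend [15, 16]
    N15 x:[11,59/3] y:[68/3,80/3] z:[41/3,20] -> miss, prune
    N16 x:[40/3,61/3] y:[16,59/3] z:[43/3,65/3] -> hit [16,59/3], descend [5, 6]
      N5 x:[40/3,15] y:[17,53/3] z:[58/3,65/3] -> miss, prune
      N6 x:[44/3,61/3] y:[16,59/3] z:[43/3,17] -> hit [16,17], descend [7, 8]
        N7 x:[44/3,61/3] y:[17,59/3] z:[16,17] -> hit [17,17] leaf, test {P0(miss), P4(miss)}
        N8 x:[47/3,52/3] y:[16,58/3] z:[43/3,16] -> hit [16,16] leaf, test {P6(miss), P13@t=16}

Visited [0, 4, 10, 15, 16, 5, 6, 7, 8]. Tests: 9 box, 2 leaf. Nearest: P13.

== RESULT ==
9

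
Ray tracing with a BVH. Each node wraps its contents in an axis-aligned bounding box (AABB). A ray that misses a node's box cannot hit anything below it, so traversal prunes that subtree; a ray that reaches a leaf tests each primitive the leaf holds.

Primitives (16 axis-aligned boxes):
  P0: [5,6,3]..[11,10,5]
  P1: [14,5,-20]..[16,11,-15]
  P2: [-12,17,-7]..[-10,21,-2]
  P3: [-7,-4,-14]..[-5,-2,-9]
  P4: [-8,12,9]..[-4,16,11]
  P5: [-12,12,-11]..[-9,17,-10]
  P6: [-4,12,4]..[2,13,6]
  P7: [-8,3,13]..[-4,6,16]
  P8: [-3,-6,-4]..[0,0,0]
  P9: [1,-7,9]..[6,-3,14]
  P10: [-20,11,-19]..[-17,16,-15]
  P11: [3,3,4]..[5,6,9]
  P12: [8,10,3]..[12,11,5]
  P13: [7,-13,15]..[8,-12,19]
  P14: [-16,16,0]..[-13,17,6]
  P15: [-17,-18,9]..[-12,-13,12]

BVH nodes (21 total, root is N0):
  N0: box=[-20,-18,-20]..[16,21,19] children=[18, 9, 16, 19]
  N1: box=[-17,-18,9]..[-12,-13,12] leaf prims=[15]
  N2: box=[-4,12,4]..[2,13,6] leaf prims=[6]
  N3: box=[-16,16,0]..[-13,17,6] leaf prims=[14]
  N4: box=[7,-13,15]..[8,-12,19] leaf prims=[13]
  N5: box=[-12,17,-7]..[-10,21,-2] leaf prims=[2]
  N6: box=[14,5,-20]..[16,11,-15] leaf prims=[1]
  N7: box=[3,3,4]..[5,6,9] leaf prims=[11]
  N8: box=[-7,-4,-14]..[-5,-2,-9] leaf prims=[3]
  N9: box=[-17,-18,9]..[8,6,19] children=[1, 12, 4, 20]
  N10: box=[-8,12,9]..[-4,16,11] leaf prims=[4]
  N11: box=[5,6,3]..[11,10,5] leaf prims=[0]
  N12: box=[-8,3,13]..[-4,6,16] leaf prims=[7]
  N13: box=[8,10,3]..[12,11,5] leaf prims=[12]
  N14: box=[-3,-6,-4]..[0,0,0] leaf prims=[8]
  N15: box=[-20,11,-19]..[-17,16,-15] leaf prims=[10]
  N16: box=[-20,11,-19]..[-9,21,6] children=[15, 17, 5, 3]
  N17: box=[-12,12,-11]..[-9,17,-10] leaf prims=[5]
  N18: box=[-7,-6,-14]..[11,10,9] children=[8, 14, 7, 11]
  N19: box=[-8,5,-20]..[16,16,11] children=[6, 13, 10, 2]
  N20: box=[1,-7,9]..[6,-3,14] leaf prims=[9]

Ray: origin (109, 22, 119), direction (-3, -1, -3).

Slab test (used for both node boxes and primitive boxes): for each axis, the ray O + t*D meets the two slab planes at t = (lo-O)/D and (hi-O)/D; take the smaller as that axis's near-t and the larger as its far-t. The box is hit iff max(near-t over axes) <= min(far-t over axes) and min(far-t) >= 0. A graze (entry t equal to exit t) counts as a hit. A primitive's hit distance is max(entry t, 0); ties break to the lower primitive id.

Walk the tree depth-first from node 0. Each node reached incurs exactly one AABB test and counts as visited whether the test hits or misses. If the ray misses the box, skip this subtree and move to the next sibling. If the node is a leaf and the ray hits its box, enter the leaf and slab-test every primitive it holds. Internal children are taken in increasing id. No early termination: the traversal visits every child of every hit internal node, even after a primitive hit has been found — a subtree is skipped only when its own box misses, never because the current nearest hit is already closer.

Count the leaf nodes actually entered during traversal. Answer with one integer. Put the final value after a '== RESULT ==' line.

Walk:
N0 x:[31,43] y:[1,40] z:[100/3,139/3] -> hit [100/3,40], descend [9, 16, 18, 19]
  N9 x:[101/3,42] y:[16,40] z:[100/3,110/3] -> hit [101/3,110/3], descend [1, 4, 12, 20]
    N1 x:[121/3,42] y:[35,40] z:[107/3,110/3] -> miss, prune
    N4 x:[101/3,34] y:[34,35] z:[100/3,104/3] -> hit [34,34] leaf, test {P13@t=34}
    N12 x:[113/3,39] y:[16,19] z:[103/3,106/3] -> miss, prune
    N20 x:[103/3,36] y:[25,29] z:[35,110/3] -> miss, prune
  N16 x:[118/3,43] y:[1,11] z:[113/3,46] -> miss, prune
  N18 x:[98/3,116/3] y:[12,28] z:[110/3,133/3] -> miss, prune
  N19 x:[31,39] y:[6,17] z:[36,139/3] -> miss, prune

order=[0, 9, 1, 4, 12, 20, 16, 18, 19]  |boxes|=9  |leaves|=1  hit=P13

== RESULT ==
1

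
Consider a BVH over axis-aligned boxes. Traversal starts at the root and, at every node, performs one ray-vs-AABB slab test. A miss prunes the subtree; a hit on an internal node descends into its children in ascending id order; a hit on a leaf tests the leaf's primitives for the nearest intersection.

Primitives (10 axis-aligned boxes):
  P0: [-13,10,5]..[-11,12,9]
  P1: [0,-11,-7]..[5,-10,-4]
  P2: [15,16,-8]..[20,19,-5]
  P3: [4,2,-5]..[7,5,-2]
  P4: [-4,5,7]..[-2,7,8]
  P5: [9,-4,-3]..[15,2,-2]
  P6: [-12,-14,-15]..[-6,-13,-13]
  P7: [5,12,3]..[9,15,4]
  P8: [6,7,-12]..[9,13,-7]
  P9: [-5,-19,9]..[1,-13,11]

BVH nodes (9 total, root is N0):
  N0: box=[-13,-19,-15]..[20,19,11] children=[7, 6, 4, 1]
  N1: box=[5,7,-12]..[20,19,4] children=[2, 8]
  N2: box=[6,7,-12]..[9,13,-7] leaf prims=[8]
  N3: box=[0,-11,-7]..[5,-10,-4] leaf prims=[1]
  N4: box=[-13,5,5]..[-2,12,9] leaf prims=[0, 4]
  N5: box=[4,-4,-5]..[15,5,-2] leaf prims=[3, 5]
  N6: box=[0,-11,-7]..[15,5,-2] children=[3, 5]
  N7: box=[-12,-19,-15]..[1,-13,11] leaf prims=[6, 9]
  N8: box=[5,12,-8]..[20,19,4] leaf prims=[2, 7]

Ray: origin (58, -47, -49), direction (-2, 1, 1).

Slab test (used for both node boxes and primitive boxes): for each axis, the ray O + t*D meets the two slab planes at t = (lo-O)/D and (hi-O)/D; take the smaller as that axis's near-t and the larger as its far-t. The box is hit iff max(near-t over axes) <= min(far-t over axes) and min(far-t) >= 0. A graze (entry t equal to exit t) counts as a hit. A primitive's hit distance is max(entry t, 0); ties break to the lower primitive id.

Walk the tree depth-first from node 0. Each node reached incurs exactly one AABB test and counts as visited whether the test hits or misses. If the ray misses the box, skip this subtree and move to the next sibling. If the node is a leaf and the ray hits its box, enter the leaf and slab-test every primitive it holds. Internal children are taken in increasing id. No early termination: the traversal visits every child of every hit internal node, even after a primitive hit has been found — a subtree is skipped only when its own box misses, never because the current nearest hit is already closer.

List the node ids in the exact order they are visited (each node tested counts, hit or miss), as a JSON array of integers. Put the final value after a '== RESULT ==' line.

Traverse from the root:
N0 x:[19,71/2] y:[28,66] z:[34,60] -> hit [34,71/2], descend [1, 4, 6, 7]
  N1 x:[19,53/2] y:[54,66] z:[37,53] -> miss, prune
  N4 x:[30,71/2] y:[52,59] z:[54,58] -> miss, prune
  N6 x:[43/2,29] y:[36,52] z:[42,47] -> miss, prune
  N7 x:[57/2,35] y:[28,34] z:[34,60] -> hit [34,34] leaf, test {P6@t=34, P9(miss)}

order=[0, 1, 4, 6, 7]  |boxes|=5  |leaves|=1  hit=P6

== RESULT ==
[0, 1, 4, 6, 7]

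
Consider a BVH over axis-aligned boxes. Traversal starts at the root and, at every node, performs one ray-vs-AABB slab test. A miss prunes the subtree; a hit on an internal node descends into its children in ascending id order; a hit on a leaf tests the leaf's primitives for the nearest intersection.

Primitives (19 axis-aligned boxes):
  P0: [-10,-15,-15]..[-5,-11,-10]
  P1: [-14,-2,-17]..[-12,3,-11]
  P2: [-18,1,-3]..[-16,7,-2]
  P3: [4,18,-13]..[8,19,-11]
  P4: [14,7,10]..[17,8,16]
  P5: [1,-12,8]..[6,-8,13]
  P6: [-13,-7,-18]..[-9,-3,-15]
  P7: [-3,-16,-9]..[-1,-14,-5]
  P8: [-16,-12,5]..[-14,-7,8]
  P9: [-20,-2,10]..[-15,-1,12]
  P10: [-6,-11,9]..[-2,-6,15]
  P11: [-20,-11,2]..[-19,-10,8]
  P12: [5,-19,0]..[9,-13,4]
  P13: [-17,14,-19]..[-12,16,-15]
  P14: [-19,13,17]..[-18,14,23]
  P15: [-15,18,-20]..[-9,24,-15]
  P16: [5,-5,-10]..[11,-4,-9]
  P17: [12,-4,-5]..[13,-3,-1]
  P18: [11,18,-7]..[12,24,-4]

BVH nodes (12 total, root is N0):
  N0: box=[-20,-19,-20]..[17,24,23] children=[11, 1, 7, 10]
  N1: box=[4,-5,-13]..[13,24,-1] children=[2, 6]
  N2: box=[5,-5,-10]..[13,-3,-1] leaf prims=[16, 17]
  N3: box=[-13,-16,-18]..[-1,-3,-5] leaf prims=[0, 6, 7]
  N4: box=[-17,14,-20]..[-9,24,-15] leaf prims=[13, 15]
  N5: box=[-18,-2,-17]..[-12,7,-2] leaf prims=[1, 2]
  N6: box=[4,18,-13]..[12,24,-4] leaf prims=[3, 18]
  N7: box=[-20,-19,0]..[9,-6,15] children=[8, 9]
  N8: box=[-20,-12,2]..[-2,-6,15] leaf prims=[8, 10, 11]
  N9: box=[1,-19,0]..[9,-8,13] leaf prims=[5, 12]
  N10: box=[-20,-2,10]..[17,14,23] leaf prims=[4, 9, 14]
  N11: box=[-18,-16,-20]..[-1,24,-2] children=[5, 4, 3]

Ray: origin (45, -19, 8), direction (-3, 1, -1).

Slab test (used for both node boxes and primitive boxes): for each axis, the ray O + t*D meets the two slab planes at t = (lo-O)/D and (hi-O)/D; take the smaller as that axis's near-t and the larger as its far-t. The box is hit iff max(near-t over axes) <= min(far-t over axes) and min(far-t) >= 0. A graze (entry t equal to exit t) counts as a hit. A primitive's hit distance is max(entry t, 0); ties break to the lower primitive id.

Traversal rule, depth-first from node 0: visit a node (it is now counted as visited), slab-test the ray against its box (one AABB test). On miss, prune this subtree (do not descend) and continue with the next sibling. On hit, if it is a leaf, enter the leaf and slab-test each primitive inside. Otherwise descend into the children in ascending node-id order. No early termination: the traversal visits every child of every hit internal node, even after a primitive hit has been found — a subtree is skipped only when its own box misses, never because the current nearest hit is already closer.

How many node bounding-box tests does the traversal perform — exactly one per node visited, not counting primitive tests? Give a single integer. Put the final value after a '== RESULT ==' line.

Walk:
N0 x:[28/3,65/3] y:[0,43] z:[-15,28] -> hit [28/3,65/3], descend [1, 7, 10, 11]
  N1 x:[32/3,41/3] y:[14,43] z:[9,21] -> miss, prune
  N7 x:[12,65/3] y:[0,13] z:[-7,8] -> miss, prune
  N10 x:[28/3,65/3] y:[17,33] z:[-15,-2] -> miss, prune
  N11 x:[46/3,21] y:[3,43] z:[10,28] -> hit [46/3,21], descend [3, 4, 5]
    N3 x:[46/3,58/3] y:[3,16] z:[13,26] -> hit [46/3,16] leaf, test {P0(miss), P6(miss), P7(miss)}
    N4 x:[18,62/3] y:[33,43] z:[23,28] -> miss, prune
    N5 x:[19,21] y:[17,26] z:[10,25] -> hit [19,21] leaf, test {P1@t=19, P2(miss)}

8 AABB tests over nodes [0, 1, 7, 10, 11, 3, 4, 5]; 2 leaves entered; closest P1.

== RESULT ==
8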